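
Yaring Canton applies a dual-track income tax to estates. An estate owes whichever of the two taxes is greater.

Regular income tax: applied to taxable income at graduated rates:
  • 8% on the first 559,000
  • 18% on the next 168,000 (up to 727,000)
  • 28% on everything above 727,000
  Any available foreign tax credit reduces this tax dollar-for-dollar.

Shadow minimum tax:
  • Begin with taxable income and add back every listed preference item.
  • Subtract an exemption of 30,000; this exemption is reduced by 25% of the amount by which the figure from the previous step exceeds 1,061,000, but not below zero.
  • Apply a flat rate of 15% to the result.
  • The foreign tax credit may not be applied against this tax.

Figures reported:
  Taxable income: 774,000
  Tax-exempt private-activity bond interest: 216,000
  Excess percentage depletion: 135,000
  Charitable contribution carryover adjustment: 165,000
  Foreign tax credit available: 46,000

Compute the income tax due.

193,500

Shadow minimum tax:
  Adjusted income: 774,000 + 216,000 + 135,000 + 165,000 = 1,290,000
  Exemption: 25% × (1,290,000 − 1,061,000) = 57,250 ≥ 30,000, so the exemption is fully phased out
  Base: 1,290,000 − 0 = 1,290,000
  1,290,000 × 15% = 193,500

Regular income tax:
  559,000 × 8% = 44,720
  168,000 × 18% = 30,240
  47,000 × 28% = 13,160
  → 88,120
  Less foreign tax credit 46,000 → 42,120

193,500 > 42,120, so the shadow minimum tax is the binding amount.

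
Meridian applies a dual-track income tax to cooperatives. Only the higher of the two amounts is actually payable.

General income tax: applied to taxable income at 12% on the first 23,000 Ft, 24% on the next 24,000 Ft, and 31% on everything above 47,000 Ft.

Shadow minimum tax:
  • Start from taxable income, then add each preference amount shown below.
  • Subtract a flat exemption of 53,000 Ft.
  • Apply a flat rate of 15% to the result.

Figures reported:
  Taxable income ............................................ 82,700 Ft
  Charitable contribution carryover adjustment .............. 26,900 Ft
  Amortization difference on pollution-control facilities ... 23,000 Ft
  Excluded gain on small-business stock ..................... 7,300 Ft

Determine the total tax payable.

19,587 Ft

General income tax:
  23,000 Ft × 12% = 2,760 Ft
  24,000 Ft × 24% = 5,760 Ft
  35,700 Ft × 31% = 11,067 Ft
  → 19,587 Ft

Shadow minimum tax:
  Adjusted income: 82,700 Ft + 26,900 Ft + 23,000 Ft + 7,300 Ft = 139,900 Ft
  Less exemption 53,000 Ft → base 86,900 Ft
  86,900 Ft × 15% = 13,035 Ft

19,587 Ft > 13,035 Ft, so the general income tax governs.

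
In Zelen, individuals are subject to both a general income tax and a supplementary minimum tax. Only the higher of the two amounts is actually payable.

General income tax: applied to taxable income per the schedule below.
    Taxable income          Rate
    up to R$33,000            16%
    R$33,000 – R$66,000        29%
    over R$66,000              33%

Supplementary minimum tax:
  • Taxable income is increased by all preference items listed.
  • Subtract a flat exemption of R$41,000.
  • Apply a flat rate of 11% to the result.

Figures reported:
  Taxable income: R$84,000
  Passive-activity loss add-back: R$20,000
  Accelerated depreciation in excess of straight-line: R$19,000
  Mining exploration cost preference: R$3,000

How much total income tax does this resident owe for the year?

R$20,790

Supplementary minimum tax:
  Adjusted income: R$84,000 + R$20,000 + R$19,000 + R$3,000 = R$126,000
  Less exemption R$41,000 → base R$85,000
  R$85,000 × 11% = R$9,350

General income tax:
  R$33,000 × 16% = R$5,280
  R$33,000 × 29% = R$9,570
  R$18,000 × 33% = R$5,940
  → R$20,790

R$20,790 > R$9,350, so the general income tax governs.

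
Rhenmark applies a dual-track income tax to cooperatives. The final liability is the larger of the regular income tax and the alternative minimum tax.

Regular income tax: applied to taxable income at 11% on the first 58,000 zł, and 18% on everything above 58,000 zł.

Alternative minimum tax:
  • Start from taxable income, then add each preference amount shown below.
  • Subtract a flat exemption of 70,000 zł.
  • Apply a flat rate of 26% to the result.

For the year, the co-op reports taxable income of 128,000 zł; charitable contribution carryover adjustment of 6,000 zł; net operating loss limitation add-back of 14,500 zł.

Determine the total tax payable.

Alternative minimum tax:
  Adjusted income: 128,000 zł + 6,000 zł + 14,500 zł = 148,500 zł
  Less exemption 70,000 zł → base 78,500 zł
  78,500 zł × 26% = 20,410 zł

Regular income tax:
  58,000 zł × 11% = 6,380 zł
  70,000 zł × 18% = 12,600 zł
  → 18,980 zł

20,410 zł > 18,980 zł, so the alternative minimum tax is the binding amount.

20,410 zł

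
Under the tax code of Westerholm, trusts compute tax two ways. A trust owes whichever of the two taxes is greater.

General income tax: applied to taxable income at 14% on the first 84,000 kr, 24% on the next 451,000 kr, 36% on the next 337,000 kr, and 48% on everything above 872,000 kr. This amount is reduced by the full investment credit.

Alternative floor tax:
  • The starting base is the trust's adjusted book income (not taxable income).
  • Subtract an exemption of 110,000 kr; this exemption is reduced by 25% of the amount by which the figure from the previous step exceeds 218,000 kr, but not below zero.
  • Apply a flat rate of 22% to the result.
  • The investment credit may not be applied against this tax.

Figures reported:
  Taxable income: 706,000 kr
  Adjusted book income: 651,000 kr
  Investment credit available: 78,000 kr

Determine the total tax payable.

General income tax:
  84,000 kr × 14% = 11,760 kr
  451,000 kr × 24% = 108,240 kr
  171,000 kr × 36% = 61,560 kr
  → 181,560 kr
  Less investment credit 78,000 kr → 103,560 kr

Alternative floor tax:
  Base (adjusted book income): 651,000 kr
  Exemption: 110,000 kr − 25% × (651,000 kr − 218,000 kr) = 110,000 kr − 108,250 kr = 1,750 kr
  Base: 651,000 kr − 1,750 kr = 649,250 kr
  649,250 kr × 22% = 142,835 kr

142,835 kr > 103,560 kr, so the alternative floor tax is the binding amount.

142,835 kr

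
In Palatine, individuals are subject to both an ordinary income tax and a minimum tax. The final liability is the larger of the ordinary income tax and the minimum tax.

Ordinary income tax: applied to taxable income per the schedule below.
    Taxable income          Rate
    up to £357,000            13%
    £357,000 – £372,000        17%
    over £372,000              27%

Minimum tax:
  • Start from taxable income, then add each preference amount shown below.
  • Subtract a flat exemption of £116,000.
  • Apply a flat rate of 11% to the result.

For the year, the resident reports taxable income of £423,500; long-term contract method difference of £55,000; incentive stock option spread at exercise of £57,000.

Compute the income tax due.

£62,865

Minimum tax:
  Adjusted income: £423,500 + £55,000 + £57,000 = £535,500
  Less exemption £116,000 → base £419,500
  £419,500 × 11% = £46,145

Ordinary income tax:
  £357,000 × 13% = £46,410
  £15,000 × 17% = £2,550
  £51,500 × 27% = £13,905
  → £62,865

£62,865 > £46,145, so the ordinary income tax governs.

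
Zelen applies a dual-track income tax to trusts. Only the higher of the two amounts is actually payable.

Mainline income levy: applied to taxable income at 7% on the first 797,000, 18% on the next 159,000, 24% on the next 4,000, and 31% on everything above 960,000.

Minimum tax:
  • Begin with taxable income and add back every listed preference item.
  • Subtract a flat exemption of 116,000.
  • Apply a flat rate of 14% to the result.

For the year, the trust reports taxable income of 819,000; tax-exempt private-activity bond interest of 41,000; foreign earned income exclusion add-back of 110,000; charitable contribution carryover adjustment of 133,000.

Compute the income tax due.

Mainline income levy:
  797,000 × 7% = 55,790
  22,000 × 18% = 3,960
  → 59,750

Minimum tax:
  Adjusted income: 819,000 + 41,000 + 110,000 + 133,000 = 1,103,000
  Less exemption 116,000 → base 987,000
  987,000 × 14% = 138,180

138,180 > 59,750, so the minimum tax is the binding amount.

138,180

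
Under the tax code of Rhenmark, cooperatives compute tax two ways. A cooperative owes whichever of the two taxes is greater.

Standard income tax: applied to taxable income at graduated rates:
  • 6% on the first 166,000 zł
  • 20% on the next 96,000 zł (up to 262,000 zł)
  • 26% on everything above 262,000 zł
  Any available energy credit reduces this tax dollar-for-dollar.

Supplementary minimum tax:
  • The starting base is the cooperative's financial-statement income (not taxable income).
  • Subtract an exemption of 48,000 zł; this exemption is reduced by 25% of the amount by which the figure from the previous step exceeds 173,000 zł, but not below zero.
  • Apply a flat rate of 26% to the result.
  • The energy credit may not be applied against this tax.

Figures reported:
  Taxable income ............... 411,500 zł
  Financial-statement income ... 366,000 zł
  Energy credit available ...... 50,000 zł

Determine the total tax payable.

95,160 zł

Supplementary minimum tax:
  Base (financial-statement income): 366,000 zł
  Exemption: 25% × (366,000 zł − 173,000 zł) = 48,250 zł ≥ 48,000 zł, so the exemption is fully phased out
  Base: 366,000 zł − 0 zł = 366,000 zł
  366,000 zł × 26% = 95,160 zł

Standard income tax:
  166,000 zł × 6% = 9,960 zł
  96,000 zł × 20% = 19,200 zł
  149,500 zł × 26% = 38,870 zł
  → 68,030 zł
  Less energy credit 50,000 zł → 18,030 zł

95,160 zł > 18,030 zł, so the supplementary minimum tax is the binding amount.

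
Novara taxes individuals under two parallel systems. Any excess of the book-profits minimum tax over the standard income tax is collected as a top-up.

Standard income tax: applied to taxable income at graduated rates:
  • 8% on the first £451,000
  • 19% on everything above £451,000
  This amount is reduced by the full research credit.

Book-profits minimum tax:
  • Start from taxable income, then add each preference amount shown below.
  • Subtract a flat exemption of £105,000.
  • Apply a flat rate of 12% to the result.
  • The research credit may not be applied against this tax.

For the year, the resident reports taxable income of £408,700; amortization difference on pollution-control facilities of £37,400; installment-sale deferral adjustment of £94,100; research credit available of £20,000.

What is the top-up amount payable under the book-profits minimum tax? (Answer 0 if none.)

Standard income tax:
  £408,700 × 8% = £32,696
  Less research credit £20,000 → £12,696

Book-profits minimum tax:
  Adjusted income: £408,700 + £37,400 + £94,100 = £540,200
  Less exemption £105,000 → base £435,200
  £435,200 × 12% = £52,224

Excess of book-profits minimum tax over standard income tax: £52,224 − £12,696 = £39,528.

£39,528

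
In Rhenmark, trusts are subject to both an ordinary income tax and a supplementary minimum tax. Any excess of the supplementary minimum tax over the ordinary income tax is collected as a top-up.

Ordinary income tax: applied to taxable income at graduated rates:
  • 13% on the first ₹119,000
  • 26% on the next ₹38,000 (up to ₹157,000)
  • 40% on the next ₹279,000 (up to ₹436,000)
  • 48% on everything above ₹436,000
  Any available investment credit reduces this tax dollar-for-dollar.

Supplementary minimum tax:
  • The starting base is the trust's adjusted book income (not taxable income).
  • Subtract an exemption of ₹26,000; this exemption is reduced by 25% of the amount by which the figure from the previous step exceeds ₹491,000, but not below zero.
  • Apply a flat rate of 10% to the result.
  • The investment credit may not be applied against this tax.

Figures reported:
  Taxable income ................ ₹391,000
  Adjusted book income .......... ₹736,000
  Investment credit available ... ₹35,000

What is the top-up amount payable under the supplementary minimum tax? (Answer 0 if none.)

₹0

Ordinary income tax:
  ₹119,000 × 13% = ₹15,470
  ₹38,000 × 26% = ₹9,880
  ₹234,000 × 40% = ₹93,600
  → ₹118,950
  Less investment credit ₹35,000 → ₹83,950

Supplementary minimum tax:
  Base (adjusted book income): ₹736,000
  Exemption: 25% × (₹736,000 − ₹491,000) = ₹61,250 ≥ ₹26,000, so the exemption is fully phased out
  Base: ₹736,000 − ₹0 = ₹736,000
  ₹736,000 × 10% = ₹73,600

₹73,600 ≤ ₹83,950, so no add-on is due.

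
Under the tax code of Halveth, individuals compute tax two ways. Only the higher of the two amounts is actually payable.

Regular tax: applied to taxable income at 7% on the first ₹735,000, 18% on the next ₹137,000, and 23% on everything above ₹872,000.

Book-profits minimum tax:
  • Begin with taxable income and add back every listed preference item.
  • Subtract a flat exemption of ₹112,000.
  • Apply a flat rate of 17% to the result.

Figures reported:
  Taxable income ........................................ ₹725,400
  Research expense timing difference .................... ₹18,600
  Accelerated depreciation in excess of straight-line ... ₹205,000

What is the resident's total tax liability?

Book-profits minimum tax:
  Adjusted income: ₹725,400 + ₹18,600 + ₹205,000 = ₹949,000
  Less exemption ₹112,000 → base ₹837,000
  ₹837,000 × 17% = ₹142,290

Regular tax:
  ₹725,400 × 7% = ₹50,778

₹142,290 > ₹50,778, so the book-profits minimum tax is the binding amount.

₹142,290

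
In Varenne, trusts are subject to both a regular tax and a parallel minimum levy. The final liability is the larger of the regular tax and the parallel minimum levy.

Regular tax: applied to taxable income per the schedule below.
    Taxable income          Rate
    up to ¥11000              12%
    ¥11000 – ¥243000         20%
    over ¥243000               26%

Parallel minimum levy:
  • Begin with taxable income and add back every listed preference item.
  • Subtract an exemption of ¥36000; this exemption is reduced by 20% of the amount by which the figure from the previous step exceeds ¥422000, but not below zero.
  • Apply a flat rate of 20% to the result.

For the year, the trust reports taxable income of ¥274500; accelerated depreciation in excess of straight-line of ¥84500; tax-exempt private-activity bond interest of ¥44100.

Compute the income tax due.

Parallel minimum levy:
  Adjusted income: ¥274500 + ¥84500 + ¥44100 = ¥403100
  Exemption: ¥403100 ≤ ¥422000, so full ¥36000 applies
  Base: ¥403100 − ¥36000 = ¥367100
  ¥367100 × 20% = ¥73420

Regular tax:
  ¥11000 × 12% = ¥1320
  ¥232000 × 20% = ¥46400
  ¥31500 × 26% = ¥8190
  → ¥55910

¥73420 > ¥55910, so the parallel minimum levy is the binding amount.

¥73420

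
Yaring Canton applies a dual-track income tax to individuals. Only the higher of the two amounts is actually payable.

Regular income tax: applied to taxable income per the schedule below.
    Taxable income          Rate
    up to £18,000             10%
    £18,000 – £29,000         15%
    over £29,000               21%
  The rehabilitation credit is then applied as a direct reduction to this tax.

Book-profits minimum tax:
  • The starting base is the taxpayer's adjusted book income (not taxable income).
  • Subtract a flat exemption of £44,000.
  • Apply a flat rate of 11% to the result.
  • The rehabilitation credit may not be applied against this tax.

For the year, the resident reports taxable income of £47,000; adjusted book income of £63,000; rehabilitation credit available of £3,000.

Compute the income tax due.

£4,230

Book-profits minimum tax:
  Base (adjusted book income): £63,000
  Less exemption £44,000 → base £19,000
  £19,000 × 11% = £2,090

Regular income tax:
  £18,000 × 10% = £1,800
  £11,000 × 15% = £1,650
  £18,000 × 21% = £3,780
  → £7,230
  Less rehabilitation credit £3,000 → £4,230

£4,230 > £2,090, so the regular income tax governs.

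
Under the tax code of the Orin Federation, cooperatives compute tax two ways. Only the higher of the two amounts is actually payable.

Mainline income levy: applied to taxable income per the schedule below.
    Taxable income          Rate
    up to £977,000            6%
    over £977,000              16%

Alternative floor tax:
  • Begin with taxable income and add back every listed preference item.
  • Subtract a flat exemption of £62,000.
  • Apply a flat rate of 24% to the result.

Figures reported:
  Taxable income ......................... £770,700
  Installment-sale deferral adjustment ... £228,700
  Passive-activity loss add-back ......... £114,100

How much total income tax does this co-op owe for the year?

Mainline income levy:
  £770,700 × 6% = £46,242

Alternative floor tax:
  Adjusted income: £770,700 + £228,700 + £114,100 = £1,113,500
  Less exemption £62,000 → base £1,051,500
  £1,051,500 × 24% = £252,360

£252,360 > £46,242, so the alternative floor tax is the binding amount.

£252,360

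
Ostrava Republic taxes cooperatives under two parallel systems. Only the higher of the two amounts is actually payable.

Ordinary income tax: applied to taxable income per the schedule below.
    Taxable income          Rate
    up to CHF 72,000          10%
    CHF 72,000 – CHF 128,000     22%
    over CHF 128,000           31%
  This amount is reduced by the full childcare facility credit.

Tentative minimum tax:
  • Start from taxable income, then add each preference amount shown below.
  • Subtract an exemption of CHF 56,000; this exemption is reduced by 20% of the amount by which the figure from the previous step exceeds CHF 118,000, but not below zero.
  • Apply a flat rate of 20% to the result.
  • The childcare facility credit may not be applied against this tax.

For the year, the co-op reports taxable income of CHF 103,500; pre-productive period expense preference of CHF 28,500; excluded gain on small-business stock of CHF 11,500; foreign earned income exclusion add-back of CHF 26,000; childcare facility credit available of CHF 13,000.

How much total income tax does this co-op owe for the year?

CHF 24,760

Tentative minimum tax:
  Adjusted income: CHF 103,500 + CHF 28,500 + CHF 11,500 + CHF 26,000 = CHF 169,500
  Exemption: CHF 56,000 − 20% × (CHF 169,500 − CHF 118,000) = CHF 56,000 − CHF 10,300 = CHF 45,700
  Base: CHF 169,500 − CHF 45,700 = CHF 123,800
  CHF 123,800 × 20% = CHF 24,760

Ordinary income tax:
  CHF 72,000 × 10% = CHF 7,200
  CHF 31,500 × 22% = CHF 6,930
  → CHF 14,130
  Less childcare facility credit CHF 13,000 → CHF 1,130

CHF 24,760 > CHF 1,130, so the tentative minimum tax is the binding amount.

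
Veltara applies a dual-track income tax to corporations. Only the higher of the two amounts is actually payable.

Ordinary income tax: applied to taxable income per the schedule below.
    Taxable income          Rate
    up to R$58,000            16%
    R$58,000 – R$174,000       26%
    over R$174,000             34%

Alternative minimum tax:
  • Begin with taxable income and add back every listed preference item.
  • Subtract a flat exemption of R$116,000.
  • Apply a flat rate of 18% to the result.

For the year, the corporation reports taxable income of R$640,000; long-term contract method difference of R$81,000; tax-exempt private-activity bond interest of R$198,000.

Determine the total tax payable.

R$197,880

Ordinary income tax:
  R$58,000 × 16% = R$9,280
  R$116,000 × 26% = R$30,160
  R$466,000 × 34% = R$158,440
  → R$197,880

Alternative minimum tax:
  Adjusted income: R$640,000 + R$81,000 + R$198,000 = R$919,000
  Less exemption R$116,000 → base R$803,000
  R$803,000 × 18% = R$144,540

R$197,880 > R$144,540, so the ordinary income tax governs.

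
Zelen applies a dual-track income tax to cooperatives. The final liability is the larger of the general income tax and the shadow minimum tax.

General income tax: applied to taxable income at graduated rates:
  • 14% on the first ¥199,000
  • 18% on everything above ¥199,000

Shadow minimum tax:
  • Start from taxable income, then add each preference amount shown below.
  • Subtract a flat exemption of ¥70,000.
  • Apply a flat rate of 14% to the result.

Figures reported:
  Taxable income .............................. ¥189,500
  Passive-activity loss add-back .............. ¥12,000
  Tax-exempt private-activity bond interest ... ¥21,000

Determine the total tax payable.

¥26,530

General income tax:
  ¥189,500 × 14% = ¥26,530

Shadow minimum tax:
  Adjusted income: ¥189,500 + ¥12,000 + ¥21,000 = ¥222,500
  Less exemption ¥70,000 → base ¥152,500
  ¥152,500 × 14% = ¥21,350

¥26,530 > ¥21,350, so the general income tax governs.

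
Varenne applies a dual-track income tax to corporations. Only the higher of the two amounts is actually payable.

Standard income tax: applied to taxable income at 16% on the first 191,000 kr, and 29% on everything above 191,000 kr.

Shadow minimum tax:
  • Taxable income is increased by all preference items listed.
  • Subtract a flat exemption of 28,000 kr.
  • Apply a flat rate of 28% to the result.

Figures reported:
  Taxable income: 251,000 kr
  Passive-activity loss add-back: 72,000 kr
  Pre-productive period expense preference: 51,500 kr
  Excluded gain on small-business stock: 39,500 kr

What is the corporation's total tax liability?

108,080 kr

Standard income tax:
  191,000 kr × 16% = 30,560 kr
  60,000 kr × 29% = 17,400 kr
  → 47,960 kr

Shadow minimum tax:
  Adjusted income: 251,000 kr + 72,000 kr + 51,500 kr + 39,500 kr = 414,000 kr
  Less exemption 28,000 kr → base 386,000 kr
  386,000 kr × 28% = 108,080 kr

108,080 kr > 47,960 kr, so the shadow minimum tax is the binding amount.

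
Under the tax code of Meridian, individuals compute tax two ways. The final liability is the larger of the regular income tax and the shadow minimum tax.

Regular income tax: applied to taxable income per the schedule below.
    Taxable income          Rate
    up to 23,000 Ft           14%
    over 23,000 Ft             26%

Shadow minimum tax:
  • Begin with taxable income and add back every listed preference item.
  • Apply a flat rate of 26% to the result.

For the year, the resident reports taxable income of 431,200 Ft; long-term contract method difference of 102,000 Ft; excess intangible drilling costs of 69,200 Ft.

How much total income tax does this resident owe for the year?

156,624 Ft

Shadow minimum tax:
  Adjusted income: 431,200 Ft + 102,000 Ft + 69,200 Ft = 602,400 Ft
  602,400 Ft × 26% = 156,624 Ft

Regular income tax:
  23,000 Ft × 14% = 3,220 Ft
  408,200 Ft × 26% = 106,132 Ft
  → 109,352 Ft

156,624 Ft > 109,352 Ft, so the shadow minimum tax is the binding amount.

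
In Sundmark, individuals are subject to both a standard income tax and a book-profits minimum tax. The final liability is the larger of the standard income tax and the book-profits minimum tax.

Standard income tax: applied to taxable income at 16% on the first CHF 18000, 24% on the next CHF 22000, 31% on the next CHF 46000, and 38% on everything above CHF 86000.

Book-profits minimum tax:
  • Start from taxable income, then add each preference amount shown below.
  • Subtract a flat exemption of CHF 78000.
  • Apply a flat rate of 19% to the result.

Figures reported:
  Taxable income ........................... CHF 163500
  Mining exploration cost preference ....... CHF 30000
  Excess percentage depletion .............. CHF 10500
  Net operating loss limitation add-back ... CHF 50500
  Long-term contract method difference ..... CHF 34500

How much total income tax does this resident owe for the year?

Standard income tax:
  CHF 18000 × 16% = CHF 2880
  CHF 22000 × 24% = CHF 5280
  CHF 46000 × 31% = CHF 14260
  CHF 77500 × 38% = CHF 29450
  → CHF 51870

Book-profits minimum tax:
  Adjusted income: CHF 163500 + CHF 30000 + CHF 10500 + CHF 50500 + CHF 34500 = CHF 289000
  Less exemption CHF 78000 → base CHF 211000
  CHF 211000 × 19% = CHF 40090

CHF 51870 > CHF 40090, so the standard income tax governs.

CHF 51870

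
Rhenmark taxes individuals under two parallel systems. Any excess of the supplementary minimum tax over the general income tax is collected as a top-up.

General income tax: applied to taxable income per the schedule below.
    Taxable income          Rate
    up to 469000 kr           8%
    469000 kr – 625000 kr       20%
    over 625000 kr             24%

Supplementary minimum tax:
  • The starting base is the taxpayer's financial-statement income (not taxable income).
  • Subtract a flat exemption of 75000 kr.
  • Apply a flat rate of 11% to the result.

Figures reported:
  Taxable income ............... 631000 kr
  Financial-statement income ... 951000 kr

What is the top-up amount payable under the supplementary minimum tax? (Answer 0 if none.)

26200 kr

Supplementary minimum tax:
  Base (financial-statement income): 951000 kr
  Less exemption 75000 kr → base 876000 kr
  876000 kr × 11% = 96360 kr

General income tax:
  469000 kr × 8% = 37520 kr
  156000 kr × 20% = 31200 kr
  6000 kr × 24% = 1440 kr
  → 70160 kr

Excess of supplementary minimum tax over general income tax: 96360 kr − 70160 kr = 26200 kr.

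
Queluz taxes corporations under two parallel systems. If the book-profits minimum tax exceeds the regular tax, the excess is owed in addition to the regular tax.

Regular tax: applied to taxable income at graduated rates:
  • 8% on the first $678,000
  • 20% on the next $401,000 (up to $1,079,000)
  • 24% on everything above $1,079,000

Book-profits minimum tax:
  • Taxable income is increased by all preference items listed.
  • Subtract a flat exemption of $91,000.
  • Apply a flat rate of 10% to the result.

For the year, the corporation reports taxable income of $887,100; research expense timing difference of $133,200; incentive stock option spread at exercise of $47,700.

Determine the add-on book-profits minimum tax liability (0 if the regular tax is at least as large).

Regular tax:
  $678,000 × 8% = $54,240
  $209,100 × 20% = $41,820
  → $96,060

Book-profits minimum tax:
  Adjusted income: $887,100 + $133,200 + $47,700 = $1,068,000
  Less exemption $91,000 → base $977,000
  $977,000 × 10% = $97,700

Excess of book-profits minimum tax over regular tax: $97,700 − $96,060 = $1,640.

$1,640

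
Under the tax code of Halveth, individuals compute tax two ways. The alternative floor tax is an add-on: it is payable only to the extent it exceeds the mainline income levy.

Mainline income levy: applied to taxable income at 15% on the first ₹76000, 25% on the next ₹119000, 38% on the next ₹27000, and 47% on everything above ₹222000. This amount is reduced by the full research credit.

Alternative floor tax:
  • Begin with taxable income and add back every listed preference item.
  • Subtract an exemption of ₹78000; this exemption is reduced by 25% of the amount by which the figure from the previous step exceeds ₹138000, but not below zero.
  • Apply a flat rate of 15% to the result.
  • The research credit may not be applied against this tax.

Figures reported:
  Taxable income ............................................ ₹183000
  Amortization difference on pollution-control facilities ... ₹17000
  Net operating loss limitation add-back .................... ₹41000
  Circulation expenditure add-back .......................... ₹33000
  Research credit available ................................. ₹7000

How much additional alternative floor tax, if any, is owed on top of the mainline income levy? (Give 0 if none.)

Alternative floor tax:
  Adjusted income: ₹183000 + ₹17000 + ₹41000 + ₹33000 = ₹274000
  Exemption: ₹78000 − 25% × (₹274000 − ₹138000) = ₹78000 − ₹34000 = ₹44000
  Base: ₹274000 − ₹44000 = ₹230000
  ₹230000 × 15% = ₹34500

Mainline income levy:
  ₹76000 × 15% = ₹11400
  ₹107000 × 25% = ₹26750
  → ₹38150
  Less research credit ₹7000 → ₹31150

Excess of alternative floor tax over mainline income levy: ₹34500 − ₹31150 = ₹3350.

₹3350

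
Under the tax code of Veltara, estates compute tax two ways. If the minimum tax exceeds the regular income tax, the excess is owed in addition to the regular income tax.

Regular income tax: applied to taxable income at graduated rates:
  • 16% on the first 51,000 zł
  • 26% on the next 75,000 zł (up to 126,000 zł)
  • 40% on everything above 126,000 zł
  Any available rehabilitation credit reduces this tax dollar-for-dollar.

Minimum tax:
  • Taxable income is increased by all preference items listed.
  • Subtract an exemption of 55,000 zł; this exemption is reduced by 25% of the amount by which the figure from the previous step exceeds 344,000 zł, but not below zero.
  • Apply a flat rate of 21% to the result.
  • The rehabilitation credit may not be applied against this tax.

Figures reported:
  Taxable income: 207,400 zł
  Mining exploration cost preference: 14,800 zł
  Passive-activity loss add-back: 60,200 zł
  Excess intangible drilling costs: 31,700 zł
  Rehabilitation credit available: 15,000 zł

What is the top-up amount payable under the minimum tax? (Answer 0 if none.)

Minimum tax:
  Adjusted income: 207,400 zł + 14,800 zł + 60,200 zł + 31,700 zł = 314,100 zł
  Exemption: 314,100 zł ≤ 344,000 zł, so full 55,000 zł applies
  Base: 314,100 zł − 55,000 zł = 259,100 zł
  259,100 zł × 21% = 54,411 zł

Regular income tax:
  51,000 zł × 16% = 8,160 zł
  75,000 zł × 26% = 19,500 zł
  81,400 zł × 40% = 32,560 zł
  → 60,220 zł
  Less rehabilitation credit 15,000 zł → 45,220 zł

Excess of minimum tax over regular income tax: 54,411 zł − 45,220 zł = 9,191 zł.

9,191 zł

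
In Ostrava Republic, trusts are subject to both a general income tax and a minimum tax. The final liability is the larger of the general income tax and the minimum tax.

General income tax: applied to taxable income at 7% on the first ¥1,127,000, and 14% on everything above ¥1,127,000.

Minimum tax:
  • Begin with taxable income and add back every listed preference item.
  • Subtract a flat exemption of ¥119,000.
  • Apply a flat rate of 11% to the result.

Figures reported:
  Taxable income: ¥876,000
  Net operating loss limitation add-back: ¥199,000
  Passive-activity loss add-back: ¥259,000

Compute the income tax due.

Minimum tax:
  Adjusted income: ¥876,000 + ¥199,000 + ¥259,000 = ¥1,334,000
  Less exemption ¥119,000 → base ¥1,215,000
  ¥1,215,000 × 11% = ¥133,650

General income tax:
  ¥876,000 × 7% = ¥61,320

¥133,650 > ¥61,320, so the minimum tax is the binding amount.

¥133,650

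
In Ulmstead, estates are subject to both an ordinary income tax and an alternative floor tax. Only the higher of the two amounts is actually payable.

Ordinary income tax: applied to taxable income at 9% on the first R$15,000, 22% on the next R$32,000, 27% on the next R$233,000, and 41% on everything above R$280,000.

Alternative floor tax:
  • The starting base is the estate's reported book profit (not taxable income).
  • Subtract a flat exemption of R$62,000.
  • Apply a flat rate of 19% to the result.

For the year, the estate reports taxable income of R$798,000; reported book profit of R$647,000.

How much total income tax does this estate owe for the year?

R$283,680

Ordinary income tax:
  R$15,000 × 9% = R$1,350
  R$32,000 × 22% = R$7,040
  R$233,000 × 27% = R$62,910
  R$518,000 × 41% = R$212,380
  → R$283,680

Alternative floor tax:
  Base (reported book profit): R$647,000
  Less exemption R$62,000 → base R$585,000
  R$585,000 × 19% = R$111,150

R$283,680 > R$111,150, so the ordinary income tax governs.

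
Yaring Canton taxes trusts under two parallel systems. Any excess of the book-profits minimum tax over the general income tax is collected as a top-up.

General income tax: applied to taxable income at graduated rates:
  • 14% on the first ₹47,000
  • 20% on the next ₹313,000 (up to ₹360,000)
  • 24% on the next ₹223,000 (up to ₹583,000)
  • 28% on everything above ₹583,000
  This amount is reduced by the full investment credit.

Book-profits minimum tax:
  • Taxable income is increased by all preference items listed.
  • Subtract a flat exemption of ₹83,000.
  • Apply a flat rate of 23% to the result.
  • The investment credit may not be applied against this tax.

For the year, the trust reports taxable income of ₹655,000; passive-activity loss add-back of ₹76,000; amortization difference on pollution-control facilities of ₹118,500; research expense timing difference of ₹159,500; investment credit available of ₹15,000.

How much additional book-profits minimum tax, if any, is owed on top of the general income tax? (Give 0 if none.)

Book-profits minimum tax:
  Adjusted income: ₹655,000 + ₹76,000 + ₹118,500 + ₹159,500 = ₹1,009,000
  Less exemption ₹83,000 → base ₹926,000
  ₹926,000 × 23% = ₹212,980

General income tax:
  ₹47,000 × 14% = ₹6,580
  ₹313,000 × 20% = ₹62,600
  ₹223,000 × 24% = ₹53,520
  ₹72,000 × 28% = ₹20,160
  → ₹142,860
  Less investment credit ₹15,000 → ₹127,860

Excess of book-profits minimum tax over general income tax: ₹212,980 − ₹127,860 = ₹85,120.

₹85,120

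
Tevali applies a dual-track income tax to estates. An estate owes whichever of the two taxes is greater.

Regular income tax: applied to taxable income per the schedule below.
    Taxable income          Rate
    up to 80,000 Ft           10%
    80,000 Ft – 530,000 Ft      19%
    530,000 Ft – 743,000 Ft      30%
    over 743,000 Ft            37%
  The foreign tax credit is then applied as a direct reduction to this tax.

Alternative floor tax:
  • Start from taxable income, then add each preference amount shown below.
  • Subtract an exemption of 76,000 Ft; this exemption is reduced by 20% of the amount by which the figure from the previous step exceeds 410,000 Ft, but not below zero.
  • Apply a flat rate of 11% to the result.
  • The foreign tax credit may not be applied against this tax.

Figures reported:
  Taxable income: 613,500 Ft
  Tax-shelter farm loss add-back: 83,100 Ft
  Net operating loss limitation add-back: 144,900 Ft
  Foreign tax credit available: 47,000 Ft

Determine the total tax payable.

92,565 Ft

Regular income tax:
  80,000 Ft × 10% = 8,000 Ft
  450,000 Ft × 19% = 85,500 Ft
  83,500 Ft × 30% = 25,050 Ft
  → 118,550 Ft
  Less foreign tax credit 47,000 Ft → 71,550 Ft

Alternative floor tax:
  Adjusted income: 613,500 Ft + 83,100 Ft + 144,900 Ft = 841,500 Ft
  Exemption: 20% × (841,500 Ft − 410,000 Ft) = 86,300 Ft ≥ 76,000 Ft, so the exemption is fully phased out
  Base: 841,500 Ft − 0 Ft = 841,500 Ft
  841,500 Ft × 11% = 92,565 Ft

92,565 Ft > 71,550 Ft, so the alternative floor tax is the binding amount.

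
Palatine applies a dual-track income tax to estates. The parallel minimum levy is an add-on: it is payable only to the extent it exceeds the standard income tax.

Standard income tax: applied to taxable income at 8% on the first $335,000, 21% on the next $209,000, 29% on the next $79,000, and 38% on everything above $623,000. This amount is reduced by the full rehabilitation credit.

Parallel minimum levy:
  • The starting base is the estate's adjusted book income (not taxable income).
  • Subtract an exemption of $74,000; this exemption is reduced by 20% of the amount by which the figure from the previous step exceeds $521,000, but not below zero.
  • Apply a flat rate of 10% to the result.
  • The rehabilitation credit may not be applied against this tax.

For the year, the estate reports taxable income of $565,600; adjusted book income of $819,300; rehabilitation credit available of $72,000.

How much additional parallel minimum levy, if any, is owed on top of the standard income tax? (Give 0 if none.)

Standard income tax:
  $335,000 × 8% = $26,800
  $209,000 × 21% = $43,890
  $21,600 × 29% = $6,264
  → $76,954
  Less rehabilitation credit $72,000 → $4,954

Parallel minimum levy:
  Base (adjusted book income): $819,300
  Exemption: $74,000 − 20% × ($819,300 − $521,000) = $74,000 − $59,660 = $14,340
  Base: $819,300 − $14,340 = $804,960
  $804,960 × 10% = $80,496

Excess of parallel minimum levy over standard income tax: $80,496 − $4,954 = $75,542.

$75,542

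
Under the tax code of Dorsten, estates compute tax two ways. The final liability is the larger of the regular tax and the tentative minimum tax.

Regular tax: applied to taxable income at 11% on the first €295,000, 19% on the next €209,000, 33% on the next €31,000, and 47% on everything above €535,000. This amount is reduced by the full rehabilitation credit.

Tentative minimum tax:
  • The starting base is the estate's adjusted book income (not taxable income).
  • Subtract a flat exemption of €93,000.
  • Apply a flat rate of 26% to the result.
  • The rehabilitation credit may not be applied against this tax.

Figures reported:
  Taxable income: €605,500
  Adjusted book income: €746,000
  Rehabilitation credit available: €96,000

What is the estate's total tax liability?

€169,780

Regular tax:
  €295,000 × 11% = €32,450
  €209,000 × 19% = €39,710
  €31,000 × 33% = €10,230
  €70,500 × 47% = €33,135
  → €115,525
  Less rehabilitation credit €96,000 → €19,525

Tentative minimum tax:
  Base (adjusted book income): €746,000
  Less exemption €93,000 → base €653,000
  €653,000 × 26% = €169,780

€169,780 > €19,525, so the tentative minimum tax is the binding amount.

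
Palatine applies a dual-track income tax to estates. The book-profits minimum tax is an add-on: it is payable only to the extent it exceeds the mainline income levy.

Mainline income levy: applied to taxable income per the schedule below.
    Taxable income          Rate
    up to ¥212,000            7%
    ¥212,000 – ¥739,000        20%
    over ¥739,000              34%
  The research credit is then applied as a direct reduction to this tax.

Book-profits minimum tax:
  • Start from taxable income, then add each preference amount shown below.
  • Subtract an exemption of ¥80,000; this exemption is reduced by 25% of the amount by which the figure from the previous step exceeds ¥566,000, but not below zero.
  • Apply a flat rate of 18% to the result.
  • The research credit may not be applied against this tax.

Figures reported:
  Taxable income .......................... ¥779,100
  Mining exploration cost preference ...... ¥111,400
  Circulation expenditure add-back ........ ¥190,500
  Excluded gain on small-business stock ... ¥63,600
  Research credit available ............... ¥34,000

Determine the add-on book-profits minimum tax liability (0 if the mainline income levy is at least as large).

¥106,154

Book-profits minimum tax:
  Adjusted income: ¥779,100 + ¥111,400 + ¥190,500 + ¥63,600 = ¥1,144,600
  Exemption: 25% × (¥1,144,600 − ¥566,000) = ¥144,650 ≥ ¥80,000, so the exemption is fully phased out
  Base: ¥1,144,600 − ¥0 = ¥1,144,600
  ¥1,144,600 × 18% = ¥206,028

Mainline income levy:
  ¥212,000 × 7% = ¥14,840
  ¥527,000 × 20% = ¥105,400
  ¥40,100 × 34% = ¥13,634
  → ¥133,874
  Less research credit ¥34,000 → ¥99,874

Excess of book-profits minimum tax over mainline income levy: ¥206,028 − ¥99,874 = ¥106,154.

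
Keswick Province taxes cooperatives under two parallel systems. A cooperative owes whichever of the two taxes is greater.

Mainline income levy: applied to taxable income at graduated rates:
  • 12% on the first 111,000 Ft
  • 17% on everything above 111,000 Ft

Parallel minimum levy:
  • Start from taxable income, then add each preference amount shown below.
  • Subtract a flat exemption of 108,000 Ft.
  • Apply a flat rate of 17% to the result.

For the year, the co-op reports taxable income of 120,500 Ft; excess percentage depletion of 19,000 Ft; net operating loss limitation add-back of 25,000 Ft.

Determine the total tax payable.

Mainline income levy:
  111,000 Ft × 12% = 13,320 Ft
  9,500 Ft × 17% = 1,615 Ft
  → 14,935 Ft

Parallel minimum levy:
  Adjusted income: 120,500 Ft + 19,000 Ft + 25,000 Ft = 164,500 Ft
  Less exemption 108,000 Ft → base 56,500 Ft
  56,500 Ft × 17% = 9,605 Ft

14,935 Ft > 9,605 Ft, so the mainline income levy governs.

14,935 Ft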